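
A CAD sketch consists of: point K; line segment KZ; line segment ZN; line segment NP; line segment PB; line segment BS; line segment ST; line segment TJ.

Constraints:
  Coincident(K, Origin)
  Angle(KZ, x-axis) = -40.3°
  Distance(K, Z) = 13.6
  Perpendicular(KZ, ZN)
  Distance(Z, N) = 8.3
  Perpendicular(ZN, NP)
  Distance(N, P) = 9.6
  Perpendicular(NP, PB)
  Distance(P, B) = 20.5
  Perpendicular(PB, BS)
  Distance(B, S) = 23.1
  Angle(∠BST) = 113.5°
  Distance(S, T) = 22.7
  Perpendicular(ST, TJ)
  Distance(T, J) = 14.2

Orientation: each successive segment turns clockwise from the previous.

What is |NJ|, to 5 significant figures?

11.250

K is at the origin; KZ runs at -40.3° with length 13.6, so Z = (10.372, -8.7963). KZ ⟂ ZN, so ZN runs at -130.30°; with |ZN| = 8.3, N = (5.0039, -15.126). ZN ⟂ NP, so NP runs at 139.70°; with |NP| = 9.6, P = (-2.3177, -8.9173). NP ⟂ PB, so PB runs at 49.700°; with |PB| = 20.5, B = (10.942, 6.7174). PB is perpendicular to BS, so BS runs at -40.300°; with |BS| = 23.1, S = (28.559, -8.2234). ∠BST = 113.5° gives ST at -106.80° from the x-axis; with |ST| = 22.7, T = (21.998, -29.955). ST ⟂ TJ, so TJ runs at 163.20°; with |TJ| = 14.2, J = (8.4042, -25.850). Then |NJ| = |J − N| = 11.250.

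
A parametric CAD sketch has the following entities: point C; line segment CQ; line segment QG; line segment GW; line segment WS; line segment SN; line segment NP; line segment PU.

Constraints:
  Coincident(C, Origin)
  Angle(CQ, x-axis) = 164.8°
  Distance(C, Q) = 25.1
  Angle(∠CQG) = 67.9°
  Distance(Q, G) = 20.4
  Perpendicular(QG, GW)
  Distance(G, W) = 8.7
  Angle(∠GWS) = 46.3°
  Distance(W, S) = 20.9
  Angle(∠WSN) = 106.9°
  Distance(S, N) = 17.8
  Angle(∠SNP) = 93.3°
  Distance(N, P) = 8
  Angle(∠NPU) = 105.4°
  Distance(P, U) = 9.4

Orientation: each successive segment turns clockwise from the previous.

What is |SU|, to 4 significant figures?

14.44

∠SNP = 93.3° gives NP at 29.20° from the x-axis; with |NP| = 8.0, P = (-26.37, 34.18). ∠NPU = 105.4° gives PU at -45.40° from the x-axis; with |PU| = 9.4, U = (-19.77, 27.49). Then |SU| = |U − S| = 14.44.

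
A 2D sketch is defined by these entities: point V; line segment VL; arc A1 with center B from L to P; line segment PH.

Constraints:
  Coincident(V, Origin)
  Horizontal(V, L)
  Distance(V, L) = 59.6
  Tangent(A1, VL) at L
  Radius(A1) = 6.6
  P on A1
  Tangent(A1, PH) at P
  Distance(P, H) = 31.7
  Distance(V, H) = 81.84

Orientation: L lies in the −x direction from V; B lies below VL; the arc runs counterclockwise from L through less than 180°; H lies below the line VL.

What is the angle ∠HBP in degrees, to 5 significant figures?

78.239°

V is at the origin; V and L share the same y with |VL| = 59.6 and L on the −x side, so L = (-59.600, 0.0000). A1 meets VL tangentially, so BL is at right angles to VL, so B = L + (0, -6.6) = (-59.600, -6.6000). Since BP ⟂ PH (tangency), |BH| = √(6.6² + 31.7²) = 32.380 regardless of where P sits on A1. So H lies on both circle(V, 81.84) and circle(B, 32.380); the below-VL intersection is H = (-73.595, -35.799). P is the foot of the tangent from H: P = (-66.008, -5.0204).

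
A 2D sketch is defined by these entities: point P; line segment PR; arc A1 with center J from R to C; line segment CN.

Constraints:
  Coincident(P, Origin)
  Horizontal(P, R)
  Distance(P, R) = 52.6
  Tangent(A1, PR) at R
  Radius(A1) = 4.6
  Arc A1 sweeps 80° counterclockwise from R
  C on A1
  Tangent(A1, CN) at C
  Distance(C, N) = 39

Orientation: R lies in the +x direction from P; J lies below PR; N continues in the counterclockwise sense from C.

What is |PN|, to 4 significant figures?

59.05

P is at the origin; P and R share the same y with |PR| = 52.6 and R on the +x side, so R = (52.60, 0.000). A1 meets PR tangentially, so JR is at right angles to PR, so J = R + (0, -4.6) = (52.60, -4.600). On A1, R sits at bearing 90° from J; an 80° counterclockwise sweep puts C at bearing 170°, so C = J + 4.6·(cos 170°, sin 170°) = (48.07, -3.801). The tangent condition forces JC to be normal to CN, so CN runs along (−sin 170°, cos 170°); with |CN| = 39.0, N = (41.30, -42.21). Then |PN| = |N − P| = 59.05.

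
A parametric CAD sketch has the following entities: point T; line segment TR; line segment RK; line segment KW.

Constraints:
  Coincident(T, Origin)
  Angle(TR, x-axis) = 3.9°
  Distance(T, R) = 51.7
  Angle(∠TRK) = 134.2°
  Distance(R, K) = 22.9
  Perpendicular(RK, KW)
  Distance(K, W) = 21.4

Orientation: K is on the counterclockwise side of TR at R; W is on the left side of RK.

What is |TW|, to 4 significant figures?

60.99

∠TRK = 134.2°, so RK runs at 3.9° + (180° − 134.2°) = 49.70° from the x-axis; with |RK| = 22.9, K = R + 22.9·(cos 49.70°, sin 49.70°) = (66.39, 20.98). The perpendicularity gives KW at right angles to RK; with |KW| = 21.4 on the left of RK, W = K + 21.4·(-0.7627, 0.6468) = (50.07, 34.82). Then |TW| = |W − T| = 60.99.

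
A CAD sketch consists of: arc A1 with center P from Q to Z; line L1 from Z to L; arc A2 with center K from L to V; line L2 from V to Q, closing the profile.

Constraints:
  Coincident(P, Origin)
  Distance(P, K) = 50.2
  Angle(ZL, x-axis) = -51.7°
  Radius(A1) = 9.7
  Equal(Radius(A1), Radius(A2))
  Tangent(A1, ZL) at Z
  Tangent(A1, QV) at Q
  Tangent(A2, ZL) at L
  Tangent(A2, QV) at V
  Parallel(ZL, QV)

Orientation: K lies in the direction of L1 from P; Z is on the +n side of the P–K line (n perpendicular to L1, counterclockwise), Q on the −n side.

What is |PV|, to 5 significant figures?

51.129

Tangency of A1 to both parallel lines with radius 9.7 puts Z and Q at P ± 9.7·n: Z = (7.6123, 6.0119), Q = (-7.6123, -6.0119). Equal radii place L and V the same way about K: L = K + 9.7·n = (38.725, -33.384), V = K − 9.7·n = (23.501, -45.408). Then |PV| = |V − P| = 51.129.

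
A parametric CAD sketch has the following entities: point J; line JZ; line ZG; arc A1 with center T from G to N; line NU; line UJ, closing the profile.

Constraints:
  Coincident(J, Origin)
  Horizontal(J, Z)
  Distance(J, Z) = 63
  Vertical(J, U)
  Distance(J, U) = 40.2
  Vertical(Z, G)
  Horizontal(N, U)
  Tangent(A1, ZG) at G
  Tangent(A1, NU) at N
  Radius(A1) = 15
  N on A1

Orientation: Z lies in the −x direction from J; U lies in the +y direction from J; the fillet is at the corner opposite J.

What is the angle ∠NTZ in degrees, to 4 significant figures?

149.2°

The virtual corner opposite J is at (-63.00, 40.20). A1 meets ZG tangentially, so TG is at right angles to ZG and A1 meets NU tangentially, so TN is at right angles to NU, with radius 15.0, so the center T sits 15.0 in from both sides at T = (-48.00, 25.20). That places the tangent points at G = (-63.00, 25.20) on ZG and N = (-48.00, 40.20) on NU. Then cos ∠NTZ = TN·TZ / (|TN||TZ|), giving 149.2°.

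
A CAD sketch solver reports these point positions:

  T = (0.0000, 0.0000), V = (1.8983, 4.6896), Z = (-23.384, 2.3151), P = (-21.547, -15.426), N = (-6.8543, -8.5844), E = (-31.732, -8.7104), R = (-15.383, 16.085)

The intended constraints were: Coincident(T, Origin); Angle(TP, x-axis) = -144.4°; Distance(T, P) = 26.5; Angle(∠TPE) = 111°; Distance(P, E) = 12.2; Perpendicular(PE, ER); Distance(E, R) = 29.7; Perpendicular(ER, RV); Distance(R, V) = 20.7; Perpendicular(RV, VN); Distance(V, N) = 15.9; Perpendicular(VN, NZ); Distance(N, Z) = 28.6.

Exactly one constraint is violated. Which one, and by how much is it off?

Distance(N, Z) = 28.6 — off by 8.80.

T = (0.00, 0.00) ✓; TP at -144.4° ✓; |TP| = 26.50 ✓; ∠TPE = 111.0° ✓; |PE| = 12.20 ✓; ∠(PE, ER) = 90.00° ✓; |ER| = 29.70 ✓; ∠(ER, RV) = 90.00° ✓; |RV| = 20.70 ✓; ∠(RV, VN) = 90.00° ✓; |VN| = 15.90 ✓; ∠(VN, NZ) = 90.00° ✓; |NZ| = 19.80 ✗.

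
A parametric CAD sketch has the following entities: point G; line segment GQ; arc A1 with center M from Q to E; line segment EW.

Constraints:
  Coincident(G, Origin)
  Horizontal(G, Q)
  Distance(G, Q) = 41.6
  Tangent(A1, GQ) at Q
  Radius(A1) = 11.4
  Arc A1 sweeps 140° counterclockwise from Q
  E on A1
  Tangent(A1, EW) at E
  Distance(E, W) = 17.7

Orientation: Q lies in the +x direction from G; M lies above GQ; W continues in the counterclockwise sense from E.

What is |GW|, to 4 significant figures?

47.37

G is at the origin; G and Q share the same y with |GQ| = 41.6 and Q on the +x side, so Q = (41.60, 0.000). Tangency of A1 to GQ means the radius MQ is perpendicular to GQ, so M = Q + (0, 11.4) = (41.60, 11.40). On A1, Q sits at bearing -90° from M; a 140° counterclockwise sweep puts E at bearing 50°, so E = M + 11.4·(cos 50°, sin 50°) = (48.93, 20.13). Tangency of A1 to EW means the radius ME is perpendicular to EW, so EW runs along (−sin 50°, cos 50°); with |EW| = 17.7, W = (35.37, 31.51). Then |GW| = |W − G| = 47.37.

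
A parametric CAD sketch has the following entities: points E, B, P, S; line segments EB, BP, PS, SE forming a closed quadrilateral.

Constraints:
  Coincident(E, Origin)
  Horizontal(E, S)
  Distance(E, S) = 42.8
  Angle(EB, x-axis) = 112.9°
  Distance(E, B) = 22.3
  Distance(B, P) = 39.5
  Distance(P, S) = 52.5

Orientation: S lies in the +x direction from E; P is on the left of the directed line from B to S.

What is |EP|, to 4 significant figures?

51.57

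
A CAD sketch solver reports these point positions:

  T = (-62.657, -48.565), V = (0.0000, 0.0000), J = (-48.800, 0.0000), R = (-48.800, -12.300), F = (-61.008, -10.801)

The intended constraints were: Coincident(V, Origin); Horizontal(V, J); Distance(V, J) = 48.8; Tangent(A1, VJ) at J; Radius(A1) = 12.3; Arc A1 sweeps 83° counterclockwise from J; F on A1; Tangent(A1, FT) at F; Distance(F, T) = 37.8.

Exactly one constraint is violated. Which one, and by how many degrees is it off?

Tangent(A1, FT) at F — off by 4.50°.

V = (0.00, 0.00) ✓; V.y = 0.00, J.y = 0.00 ✓; |VJ| = 48.80 ✓; ∠(RJ, JV) = 90.00° ✓; |RJ| = 12.30 ✓; bearing(R→F) − bearing(R→J) = 83.00° ✓; |RF| = 12.30 ✓; ∠(RF, FT) = 85.50° ✗; |FT| = 37.80 ✓.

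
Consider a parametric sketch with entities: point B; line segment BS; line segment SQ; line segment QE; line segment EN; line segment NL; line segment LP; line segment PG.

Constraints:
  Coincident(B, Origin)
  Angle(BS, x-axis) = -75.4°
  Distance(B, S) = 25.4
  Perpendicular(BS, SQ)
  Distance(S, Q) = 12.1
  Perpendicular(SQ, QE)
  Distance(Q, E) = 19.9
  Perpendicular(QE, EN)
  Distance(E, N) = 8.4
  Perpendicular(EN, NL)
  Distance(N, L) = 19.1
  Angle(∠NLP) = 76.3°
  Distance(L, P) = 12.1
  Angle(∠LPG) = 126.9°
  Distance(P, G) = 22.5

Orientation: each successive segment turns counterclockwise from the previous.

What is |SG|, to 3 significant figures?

34.4

B is at the origin; BS runs at -75.4° with length 25.4, so S = (6.40, -24.6). The perpendicularity gives SQ at right angles to BS, so SQ runs at 14.6°; with |SQ| = 12.1, Q = (18.1, -21.5). The perpendicularity gives QE at right angles to SQ, so QE runs at 105°; with |QE| = 19.9, E = (13.1, -2.27). QE is perpendicular to EN, so EN runs at -165°; with |EN| = 8.4, N = (4.97, -4.39). The perpendicularity gives NL at right angles to EN, so NL runs at -75.4°; with |NL| = 19.1, L = (9.78, -22.9). ∠NLP = 76.3° gives LP at 28.3° from the x-axis; with |LP| = 12.1, P = (20.4, -17.1). ∠LPG = 126.9° gives PG at 81.4° from the x-axis; with |PG| = 22.5, G = (23.8, 5.11). Then |SG| = |G − S| = 34.4.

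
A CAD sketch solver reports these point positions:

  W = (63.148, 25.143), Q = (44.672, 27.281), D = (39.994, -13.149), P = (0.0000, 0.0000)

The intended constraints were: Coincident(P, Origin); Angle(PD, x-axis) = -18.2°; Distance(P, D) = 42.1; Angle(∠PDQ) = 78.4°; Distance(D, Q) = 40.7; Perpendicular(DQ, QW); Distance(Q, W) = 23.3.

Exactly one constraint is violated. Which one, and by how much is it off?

Distance(Q, W) = 23.3 — off by 4.70.

P = (0.00, 0.00) ✓; PD at -18.20° ✓; |PD| = 42.10 ✓; ∠PDQ = 78.40° ✓; |DQ| = 40.70 ✓; ∠(DQ, QW) = 90.00° ✓; |QW| = 18.60 ✗.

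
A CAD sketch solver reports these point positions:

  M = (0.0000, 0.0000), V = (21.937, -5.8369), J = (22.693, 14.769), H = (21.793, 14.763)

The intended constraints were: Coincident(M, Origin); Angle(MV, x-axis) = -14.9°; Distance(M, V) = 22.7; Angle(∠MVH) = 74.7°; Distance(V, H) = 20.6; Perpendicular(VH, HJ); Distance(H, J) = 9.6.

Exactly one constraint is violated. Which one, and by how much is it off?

Distance(H, J) = 9.6 — off by 8.70.

M = (0.00, 0.00) ✓; MV at -14.90° ✓; |MV| = 22.70 ✓; ∠MVH = 74.70° ✓; |VH| = 20.60 ✓; ∠(VH, HJ) = 90.02° ✓; |HJ| = 0.9000 ✗.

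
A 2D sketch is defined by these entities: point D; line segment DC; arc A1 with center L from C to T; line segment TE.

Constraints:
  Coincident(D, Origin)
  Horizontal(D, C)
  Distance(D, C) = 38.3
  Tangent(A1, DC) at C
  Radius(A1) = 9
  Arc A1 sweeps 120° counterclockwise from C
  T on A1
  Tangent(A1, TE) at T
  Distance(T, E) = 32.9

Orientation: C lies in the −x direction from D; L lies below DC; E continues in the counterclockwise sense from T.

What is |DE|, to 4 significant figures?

51.40

D is at the origin; D and C share the same y with |DC| = 38.3 and C on the −x side, so C = (-38.30, 0.000). Since A1 is tangent to DC there, LC ⟂ DC, so L = C + (0, -9) = (-38.30, -9.000). On A1, C sits at bearing 90° from L; a 120° counterclockwise sweep puts T at bearing 210°, so T = L + 9.0·(cos 210°, sin 210°) = (-46.09, -13.50). A1 meets TE tangentially, so LT is at right angles to TE, so TE runs along (−sin 210°, cos 210°); with |TE| = 32.9, E = (-29.64, -41.99). Then |DE| = |E − D| = 51.40.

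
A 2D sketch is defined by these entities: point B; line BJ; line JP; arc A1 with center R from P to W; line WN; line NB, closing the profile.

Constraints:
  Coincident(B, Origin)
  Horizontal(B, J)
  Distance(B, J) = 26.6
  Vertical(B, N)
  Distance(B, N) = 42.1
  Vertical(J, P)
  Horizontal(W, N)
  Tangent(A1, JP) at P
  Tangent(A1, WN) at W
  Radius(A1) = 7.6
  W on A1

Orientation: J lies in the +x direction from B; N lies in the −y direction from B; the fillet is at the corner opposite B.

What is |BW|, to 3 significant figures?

46.2

B is at the origin; BJ is horizontal with |BJ| = 26.6 and J on the +x side, so J = (26.6, 0.00). B and N share the same x with |BN| = 42.1 and N on the −y side, so N = (0.00, -42.1). The virtual corner opposite B is at (26.6, -42.1). The tangent condition forces RP to be normal to JP and the tangent condition forces RW to be normal to WN, with radius 7.6, so the center R sits 7.6 in from both sides at R = (19.0, -34.5). That places the tangent points at P = (26.6, -34.5) on JP and W = (19.0, -42.1) on WN. Then |BW| = |W − B| = 46.2.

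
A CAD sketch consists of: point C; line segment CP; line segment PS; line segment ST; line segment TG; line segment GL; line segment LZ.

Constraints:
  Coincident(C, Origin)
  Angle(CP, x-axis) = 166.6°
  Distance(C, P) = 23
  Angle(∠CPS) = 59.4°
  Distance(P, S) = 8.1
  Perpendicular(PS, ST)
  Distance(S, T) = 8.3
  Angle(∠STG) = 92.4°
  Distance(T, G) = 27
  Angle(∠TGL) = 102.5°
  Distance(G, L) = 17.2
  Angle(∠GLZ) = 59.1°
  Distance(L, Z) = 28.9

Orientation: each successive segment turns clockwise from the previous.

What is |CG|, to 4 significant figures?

32.29

PS is perpendicular to ST, so ST runs at -44.00°; with |ST| = 8.3, T = (-10.78, 5.391). ∠STG = 92.4° gives TG at -131.6° from the x-axis; with |TG| = 27.0, G = (-28.70, -14.80). Then |CG| = |G − C| = 32.29.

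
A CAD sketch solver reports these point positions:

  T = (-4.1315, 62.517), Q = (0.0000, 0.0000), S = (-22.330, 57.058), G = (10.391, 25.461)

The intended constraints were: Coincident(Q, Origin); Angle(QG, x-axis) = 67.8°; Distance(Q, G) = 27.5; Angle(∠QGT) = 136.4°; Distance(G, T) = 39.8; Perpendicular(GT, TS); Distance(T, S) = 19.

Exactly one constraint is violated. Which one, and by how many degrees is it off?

Perpendicular(GT, TS) — off by 4.70°.

Q = (0.00, 0.00) ✓; QG at 67.80° ✓; |QG| = 27.50 ✓; ∠QGT = 136.4° ✓; |GT| = 39.80 ✓; ∠(GT, TS) = 85.30° ✗; |TS| = 19.00 ✓.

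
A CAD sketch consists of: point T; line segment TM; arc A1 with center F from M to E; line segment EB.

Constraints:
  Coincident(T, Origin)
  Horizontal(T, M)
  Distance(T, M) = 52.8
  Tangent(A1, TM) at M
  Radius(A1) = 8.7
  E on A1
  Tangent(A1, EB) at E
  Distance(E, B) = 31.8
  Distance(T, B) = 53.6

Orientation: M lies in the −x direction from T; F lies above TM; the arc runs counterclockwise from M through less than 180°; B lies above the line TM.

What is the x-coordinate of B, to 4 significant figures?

-37.76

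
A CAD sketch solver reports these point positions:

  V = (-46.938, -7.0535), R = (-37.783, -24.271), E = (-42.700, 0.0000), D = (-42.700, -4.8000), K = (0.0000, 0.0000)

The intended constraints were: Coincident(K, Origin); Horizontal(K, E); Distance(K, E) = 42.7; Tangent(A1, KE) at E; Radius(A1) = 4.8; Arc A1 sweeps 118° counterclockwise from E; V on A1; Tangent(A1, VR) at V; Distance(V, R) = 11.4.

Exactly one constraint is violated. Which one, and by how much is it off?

Distance(V, R) = 11.4 — off by 8.10.

K = (0.00, 0.00) ✓; K.y = 0.00, E.y = 0.00 ✓; |KE| = 42.70 ✓; ∠(DE, EK) = 90.00° ✓; |DE| = 4.800 ✓; bearing(D→V) − bearing(D→E) = 118.0° ✓; |DV| = 4.800 ✓; ∠(DV, VR) = 90.00° ✓; |VR| = 19.50 ✗.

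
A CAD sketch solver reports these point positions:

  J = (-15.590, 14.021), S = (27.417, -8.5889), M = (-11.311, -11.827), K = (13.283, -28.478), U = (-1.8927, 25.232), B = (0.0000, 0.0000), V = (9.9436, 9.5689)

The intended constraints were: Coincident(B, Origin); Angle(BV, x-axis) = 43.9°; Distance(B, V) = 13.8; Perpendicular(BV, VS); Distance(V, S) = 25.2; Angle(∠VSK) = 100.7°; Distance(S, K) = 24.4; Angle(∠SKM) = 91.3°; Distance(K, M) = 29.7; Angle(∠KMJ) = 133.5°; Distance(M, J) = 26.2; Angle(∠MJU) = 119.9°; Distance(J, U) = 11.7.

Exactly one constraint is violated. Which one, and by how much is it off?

Distance(J, U) = 11.7 — off by 6.00.

B = (0.00, 0.00) ✓; BV at 43.90° ✓; |BV| = 13.80 ✓; ∠(BV, VS) = 90.00° ✓; |VS| = 25.20 ✓; ∠VSK = 100.7° ✓; |SK| = 24.40 ✓; ∠SKM = 91.30° ✓; |KM| = 29.70 ✓; ∠KMJ = 133.5° ✓; |MJ| = 26.20 ✓; ∠MJU = 119.9° ✓; |JU| = 17.70 ✗.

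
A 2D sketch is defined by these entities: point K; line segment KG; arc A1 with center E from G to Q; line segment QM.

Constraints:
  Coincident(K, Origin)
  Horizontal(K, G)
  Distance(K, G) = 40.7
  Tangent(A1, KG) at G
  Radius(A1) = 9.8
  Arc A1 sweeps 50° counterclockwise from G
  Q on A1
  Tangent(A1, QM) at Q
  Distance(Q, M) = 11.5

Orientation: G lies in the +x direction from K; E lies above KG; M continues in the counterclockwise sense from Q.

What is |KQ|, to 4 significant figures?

48.33

K is at the origin; K and G share the same y with |KG| = 40.7 and G on the +x side, so G = (40.70, 0.000). Since A1 is tangent to KG there, EG ⟂ KG, so E = G + (0, 9.8) = (40.70, 9.800). On A1, G sits at bearing -90° from E; a 50° counterclockwise sweep puts Q at bearing -40°, so Q = E + 9.8·(cos -40°, sin -40°) = (48.21, 3.501). Then |KQ| = |Q − K| = 48.33.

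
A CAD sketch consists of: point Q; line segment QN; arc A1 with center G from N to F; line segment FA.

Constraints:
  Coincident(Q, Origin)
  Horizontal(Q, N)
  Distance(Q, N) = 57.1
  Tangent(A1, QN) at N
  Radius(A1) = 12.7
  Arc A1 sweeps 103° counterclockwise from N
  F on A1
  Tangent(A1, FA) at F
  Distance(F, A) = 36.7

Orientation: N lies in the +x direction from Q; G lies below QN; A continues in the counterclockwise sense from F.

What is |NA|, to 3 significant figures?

51.5

Q is at the origin; Q and N share the same y with |QN| = 57.1 and N on the +x side, so N = (57.1, 0.00). The tangent condition forces GN to be normal to QN, so G = N + (0, -12.7) = (57.1, -12.7). On A1, N sits at bearing 90° from G; a 103° counterclockwise sweep puts F at bearing 193°, so F = G + 12.7·(cos 193°, sin 193°) = (44.7, -15.6). Since A1 is tangent to FA there, GF ⟂ FA, so FA runs along (−sin 193°, cos 193°); with |FA| = 36.7, A = (53.0, -51.3). Then |NA| = |A − N| = 51.5.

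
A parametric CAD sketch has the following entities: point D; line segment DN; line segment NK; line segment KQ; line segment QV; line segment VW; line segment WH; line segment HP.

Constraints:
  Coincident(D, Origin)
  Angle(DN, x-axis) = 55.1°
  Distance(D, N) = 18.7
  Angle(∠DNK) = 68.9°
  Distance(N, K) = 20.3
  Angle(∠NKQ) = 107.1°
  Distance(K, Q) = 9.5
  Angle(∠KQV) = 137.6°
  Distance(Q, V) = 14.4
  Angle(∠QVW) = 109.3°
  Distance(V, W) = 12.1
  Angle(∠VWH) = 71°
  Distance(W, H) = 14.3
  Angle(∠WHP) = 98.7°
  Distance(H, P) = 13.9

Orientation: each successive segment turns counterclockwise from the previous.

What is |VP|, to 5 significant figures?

12.673

∠VWH = 71.0° gives WH at 101.20° from the x-axis; with |WH| = 14.3, H = (-1.8121, 10.302). ∠WHP = 98.7° gives HP at -177.50° from the x-axis; with |HP| = 13.9, P = (-15.699, 9.6957). Then |VP| = |P − V| = 12.673.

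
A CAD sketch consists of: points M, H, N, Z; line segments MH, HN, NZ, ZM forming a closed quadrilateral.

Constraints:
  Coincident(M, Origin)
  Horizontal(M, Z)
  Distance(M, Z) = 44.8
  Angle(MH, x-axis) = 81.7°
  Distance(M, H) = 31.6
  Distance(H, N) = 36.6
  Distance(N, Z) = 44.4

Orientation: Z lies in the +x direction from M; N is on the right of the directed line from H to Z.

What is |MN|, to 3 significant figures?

5.17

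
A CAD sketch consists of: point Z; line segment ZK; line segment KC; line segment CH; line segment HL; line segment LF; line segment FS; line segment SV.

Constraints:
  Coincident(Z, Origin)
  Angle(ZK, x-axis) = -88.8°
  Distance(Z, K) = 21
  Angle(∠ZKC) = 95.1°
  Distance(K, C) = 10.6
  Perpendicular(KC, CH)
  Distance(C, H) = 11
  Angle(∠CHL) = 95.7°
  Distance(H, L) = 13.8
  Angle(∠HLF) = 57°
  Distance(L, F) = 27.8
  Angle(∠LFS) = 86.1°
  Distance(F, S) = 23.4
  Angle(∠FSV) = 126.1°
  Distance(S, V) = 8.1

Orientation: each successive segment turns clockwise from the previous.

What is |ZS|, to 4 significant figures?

37.93

Z is at the origin; ZK runs at -88.8° with length 21.0, so K = (0.4398, -21.00). ∠ZKC = 95.1° gives KC at -173.7° from the x-axis; with |KC| = 10.6, C = (-10.10, -22.16). The perpendicularity gives CH at right angles to KC, so CH runs at 96.30°; with |CH| = 11.0, H = (-11.30, -11.23). ∠CHL = 95.7° gives HL at 12.00° from the x-axis; with |HL| = 13.8, L = (2.195, -8.356). ∠HLF = 57.0° gives LF at -111.0° from the x-axis; with |LF| = 27.8, F = (-7.767, -34.31). ∠LFS = 86.1° gives FS at 155.1° from the x-axis; with |FS| = 23.4, S = (-28.99, -24.46). Then |ZS| = |S − Z| = 37.93.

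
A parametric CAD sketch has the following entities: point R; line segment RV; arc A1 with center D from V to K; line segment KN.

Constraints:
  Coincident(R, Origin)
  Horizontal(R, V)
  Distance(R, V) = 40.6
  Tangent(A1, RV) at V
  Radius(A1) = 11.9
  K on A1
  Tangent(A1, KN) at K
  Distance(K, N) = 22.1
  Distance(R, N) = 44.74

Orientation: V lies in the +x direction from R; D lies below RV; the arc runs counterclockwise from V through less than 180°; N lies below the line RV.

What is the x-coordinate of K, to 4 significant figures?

28.70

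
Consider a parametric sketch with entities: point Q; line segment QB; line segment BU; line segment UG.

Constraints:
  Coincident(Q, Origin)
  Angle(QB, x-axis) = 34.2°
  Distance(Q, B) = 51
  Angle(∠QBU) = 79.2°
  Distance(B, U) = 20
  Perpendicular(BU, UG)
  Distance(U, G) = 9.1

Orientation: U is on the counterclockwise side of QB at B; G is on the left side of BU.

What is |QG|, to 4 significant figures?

42.31

Q is at the origin; QB runs at 34.2° with length 51.0, so B = 51.0·(cos 34.2°, sin 34.2°) = (42.18, 28.67). ∠QBU = 79.2°, so BU runs at 34.2° + (180° − 79.2°) = 135.0° from the x-axis; with |BU| = 20.0, U = B + 20.0·(cos 135.0°, sin 135.0°) = (28.04, 42.81). BU is perpendicular to UG; with |UG| = 9.1 on the left of BU, G = U + 9.1·(-0.7071, -0.7071) = (21.60, 36.37). Then |QG| = |G − Q| = 42.31.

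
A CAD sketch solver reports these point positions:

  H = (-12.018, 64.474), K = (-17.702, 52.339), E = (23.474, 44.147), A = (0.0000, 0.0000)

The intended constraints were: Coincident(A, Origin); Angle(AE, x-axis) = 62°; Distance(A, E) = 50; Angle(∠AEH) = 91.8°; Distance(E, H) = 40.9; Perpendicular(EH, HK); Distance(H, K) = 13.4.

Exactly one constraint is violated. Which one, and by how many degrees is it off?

Perpendicular(EH, HK) — off by 4.70°.

A = (0.00, 0.00) ✓; AE at 62.00° ✓; |AE| = 50.00 ✓; ∠AEH = 91.80° ✓; |EH| = 40.90 ✓; ∠(EH, HK) = 94.70° ✗; |HK| = 13.40 ✓.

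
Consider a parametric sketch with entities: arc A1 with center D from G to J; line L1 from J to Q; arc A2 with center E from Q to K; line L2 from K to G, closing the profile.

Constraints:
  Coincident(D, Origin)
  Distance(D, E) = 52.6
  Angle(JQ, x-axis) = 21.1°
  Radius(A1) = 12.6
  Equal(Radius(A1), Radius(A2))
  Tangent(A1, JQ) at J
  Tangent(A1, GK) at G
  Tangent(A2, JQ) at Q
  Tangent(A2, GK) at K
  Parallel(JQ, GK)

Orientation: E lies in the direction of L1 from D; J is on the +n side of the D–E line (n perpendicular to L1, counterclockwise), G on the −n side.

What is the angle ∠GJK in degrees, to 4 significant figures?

64.40°

The slot axis is L1's direction at 21.1°, so u = (cos 21.1°, sin 21.1°) = (0.9330, 0.3600) and n = (−sin 21.1°, cos 21.1°) = (-0.3600, 0.9330). D is at the origin and E lies 52.6 along u from D, so E = 52.6·u = (49.07, 18.94). Tangency of A1 to both parallel lines with radius 12.6 puts J and G at D ± 12.6·n: J = (-4.536, 11.76), G = (4.536, -11.76). Equal radii place Q and K the same way about E: Q = E + 12.6·n = (44.54, 30.69), K = E − 12.6·n = (53.61, 7.181). Then cos ∠GJK = JG·JK / (|JG||JK|), giving 64.40°.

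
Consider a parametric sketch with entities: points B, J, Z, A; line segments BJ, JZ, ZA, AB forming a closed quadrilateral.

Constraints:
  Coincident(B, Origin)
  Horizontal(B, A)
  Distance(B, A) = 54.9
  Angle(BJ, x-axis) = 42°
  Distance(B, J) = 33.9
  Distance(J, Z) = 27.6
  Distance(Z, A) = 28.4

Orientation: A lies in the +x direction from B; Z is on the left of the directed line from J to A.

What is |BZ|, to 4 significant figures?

59.38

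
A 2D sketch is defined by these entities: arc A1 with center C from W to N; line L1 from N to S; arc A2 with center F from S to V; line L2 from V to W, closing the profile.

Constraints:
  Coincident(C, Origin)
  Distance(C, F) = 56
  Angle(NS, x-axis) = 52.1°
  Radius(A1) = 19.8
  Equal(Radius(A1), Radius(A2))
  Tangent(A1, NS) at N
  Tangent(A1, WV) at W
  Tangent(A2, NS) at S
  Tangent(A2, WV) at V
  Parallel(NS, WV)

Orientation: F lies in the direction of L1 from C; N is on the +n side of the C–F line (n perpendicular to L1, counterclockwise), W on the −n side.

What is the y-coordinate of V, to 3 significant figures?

32.0

Tangency of A1 to both parallel lines with radius 19.8 puts N and W at C ± 19.8·n: N = (-15.6, 12.2), W = (15.6, -12.2). Equal radii place S and V the same way about F: S = F + 19.8·n = (18.8, 56.4), V = F − 19.8·n = (50.0, 32.0). So V.y = 32.0.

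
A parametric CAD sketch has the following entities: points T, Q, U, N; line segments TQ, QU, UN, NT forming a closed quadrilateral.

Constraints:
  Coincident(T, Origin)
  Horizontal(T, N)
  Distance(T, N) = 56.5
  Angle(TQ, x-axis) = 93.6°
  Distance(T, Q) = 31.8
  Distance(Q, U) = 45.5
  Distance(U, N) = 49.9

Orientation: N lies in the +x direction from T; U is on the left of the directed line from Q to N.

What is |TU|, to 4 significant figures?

62.46

T is at the origin; T and N share the same y with |TN| = 56.5 and N in +x, so N = (56.5, 0). TQ runs at 93.6° with |TQ| = 31.8, so Q = (-1.997, 31.74). U is determined by |QU| = 45.5 and |UN| = 49.9 together: it lies at the intersection of circle(Q, 45.5) and circle(N, 49.9). With |QN| = 66.55, the foot of the radical line on QN is 30.12 from Q and the perpendicular offset is √(45.5² − 30.12²) = 34.10. Taking the left-of-QN solution: U = (40.74, 47.35).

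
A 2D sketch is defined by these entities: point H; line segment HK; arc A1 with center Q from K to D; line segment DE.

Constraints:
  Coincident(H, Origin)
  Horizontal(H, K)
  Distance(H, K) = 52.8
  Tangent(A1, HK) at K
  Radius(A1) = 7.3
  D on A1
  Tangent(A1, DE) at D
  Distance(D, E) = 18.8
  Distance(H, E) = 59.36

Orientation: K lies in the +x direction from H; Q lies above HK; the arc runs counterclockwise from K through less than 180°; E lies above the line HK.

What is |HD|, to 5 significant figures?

60.415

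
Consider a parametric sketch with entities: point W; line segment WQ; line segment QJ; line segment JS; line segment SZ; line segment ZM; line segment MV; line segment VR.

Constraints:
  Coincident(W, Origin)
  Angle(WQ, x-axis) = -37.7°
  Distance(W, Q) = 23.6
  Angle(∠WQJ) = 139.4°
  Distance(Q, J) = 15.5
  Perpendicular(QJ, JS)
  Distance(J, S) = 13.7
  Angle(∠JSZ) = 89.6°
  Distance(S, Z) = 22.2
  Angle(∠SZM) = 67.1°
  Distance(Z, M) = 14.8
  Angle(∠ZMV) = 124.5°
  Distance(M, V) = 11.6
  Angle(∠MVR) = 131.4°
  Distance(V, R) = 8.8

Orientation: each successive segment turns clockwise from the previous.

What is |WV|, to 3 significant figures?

33.5

∠SZM = 67.1° gives ZM at -11.6° from the x-axis; with |ZM| = 14.8, M = (18.5, -13.6). ∠ZMV = 124.5° gives MV at -67.1° from the x-axis; with |MV| = 11.6, V = (23.1, -24.3). Then |WV| = |V − W| = 33.5.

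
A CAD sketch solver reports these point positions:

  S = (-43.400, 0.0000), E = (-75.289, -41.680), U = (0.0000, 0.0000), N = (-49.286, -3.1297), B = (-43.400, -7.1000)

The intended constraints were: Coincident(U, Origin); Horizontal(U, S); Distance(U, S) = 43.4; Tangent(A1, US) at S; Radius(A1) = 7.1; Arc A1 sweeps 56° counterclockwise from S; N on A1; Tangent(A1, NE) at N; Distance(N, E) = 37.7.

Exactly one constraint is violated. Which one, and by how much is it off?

Distance(N, E) = 37.7 — off by 8.80.

U = (0.00, 0.00) ✓; U.y = 0.00, S.y = 0.00 ✓; |US| = 43.40 ✓; ∠(BS, SU) = 90.00° ✓; |BS| = 7.100 ✓; bearing(B→N) − bearing(B→S) = 56.00° ✓; |BN| = 7.100 ✓; ∠(BN, NE) = 90.00° ✓; |NE| = 46.50 ✗.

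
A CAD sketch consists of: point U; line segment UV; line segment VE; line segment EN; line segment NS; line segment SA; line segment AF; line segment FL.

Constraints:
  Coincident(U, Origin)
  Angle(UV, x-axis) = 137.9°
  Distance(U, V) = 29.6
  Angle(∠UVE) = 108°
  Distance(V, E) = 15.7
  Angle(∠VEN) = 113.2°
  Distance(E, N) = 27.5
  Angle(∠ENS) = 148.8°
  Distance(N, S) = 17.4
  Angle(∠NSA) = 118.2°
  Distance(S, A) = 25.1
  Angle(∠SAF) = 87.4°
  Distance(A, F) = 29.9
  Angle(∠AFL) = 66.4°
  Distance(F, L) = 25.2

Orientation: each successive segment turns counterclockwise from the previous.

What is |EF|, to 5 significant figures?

33.151

∠NSA = 118.2° gives SA at 9.7000° from the x-axis; with |SA| = 25.1, A = (3.0654, -24.795). ∠SAF = 87.4° gives AF at 102.30° from the x-axis; with |AF| = 29.9, F = (-3.3042, 4.4189). Then |EF| = |F − E| = 33.151.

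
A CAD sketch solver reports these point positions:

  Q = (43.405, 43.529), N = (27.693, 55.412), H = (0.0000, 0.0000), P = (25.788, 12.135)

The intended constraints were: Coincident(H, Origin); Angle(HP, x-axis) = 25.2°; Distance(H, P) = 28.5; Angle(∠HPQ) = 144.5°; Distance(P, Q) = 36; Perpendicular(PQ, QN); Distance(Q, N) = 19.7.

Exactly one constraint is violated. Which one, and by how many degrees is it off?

Perpendicular(PQ, QN) — off by 7.80°.

H = (0.00, 0.00) ✓; HP at 25.20° ✓; |HP| = 28.50 ✓; ∠HPQ = 144.5° ✓; |PQ| = 36.00 ✓; ∠(PQ, QN) = 82.20° ✗; |QN| = 19.70 ✓.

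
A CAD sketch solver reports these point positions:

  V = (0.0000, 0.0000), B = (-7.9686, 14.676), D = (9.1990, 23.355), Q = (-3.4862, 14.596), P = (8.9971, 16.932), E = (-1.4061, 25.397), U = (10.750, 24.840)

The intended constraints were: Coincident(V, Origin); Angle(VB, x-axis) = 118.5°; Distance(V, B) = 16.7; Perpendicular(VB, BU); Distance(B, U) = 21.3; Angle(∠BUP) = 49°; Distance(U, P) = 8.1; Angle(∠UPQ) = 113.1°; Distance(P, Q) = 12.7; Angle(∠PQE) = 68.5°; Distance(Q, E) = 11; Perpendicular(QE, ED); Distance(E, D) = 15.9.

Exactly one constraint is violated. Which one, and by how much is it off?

Distance(E, D) = 15.9 — off by 5.10.

V = (0.00, 0.00) ✓; VB at 118.5° ✓; |VB| = 16.70 ✓; ∠(VB, BU) = 90.00° ✓; |BU| = 21.30 ✓; ∠BUP = 49.00° ✓; |UP| = 8.100 ✓; ∠UPQ = 113.1° ✓; |PQ| = 12.70 ✓; ∠PQE = 68.50° ✓; |QE| = 11.00 ✓; ∠(QE, ED) = 90.00° ✓; |ED| = 10.80 ✗.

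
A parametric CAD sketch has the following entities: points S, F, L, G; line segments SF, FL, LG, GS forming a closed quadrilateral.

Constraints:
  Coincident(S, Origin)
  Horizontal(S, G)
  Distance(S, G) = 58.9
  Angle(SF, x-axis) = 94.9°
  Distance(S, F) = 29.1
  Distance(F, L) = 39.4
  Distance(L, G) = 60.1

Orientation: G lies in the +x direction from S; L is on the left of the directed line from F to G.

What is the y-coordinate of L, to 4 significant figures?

52.30

Checks: |FL| = 39.40 ✓; |LG| = 60.10 ✓.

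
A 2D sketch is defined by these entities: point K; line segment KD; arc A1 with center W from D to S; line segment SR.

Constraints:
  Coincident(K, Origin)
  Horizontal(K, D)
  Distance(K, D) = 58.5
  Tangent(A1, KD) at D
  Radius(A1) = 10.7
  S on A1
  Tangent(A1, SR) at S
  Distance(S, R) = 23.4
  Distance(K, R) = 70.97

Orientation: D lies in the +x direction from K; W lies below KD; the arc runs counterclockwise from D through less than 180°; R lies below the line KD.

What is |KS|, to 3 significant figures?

51.8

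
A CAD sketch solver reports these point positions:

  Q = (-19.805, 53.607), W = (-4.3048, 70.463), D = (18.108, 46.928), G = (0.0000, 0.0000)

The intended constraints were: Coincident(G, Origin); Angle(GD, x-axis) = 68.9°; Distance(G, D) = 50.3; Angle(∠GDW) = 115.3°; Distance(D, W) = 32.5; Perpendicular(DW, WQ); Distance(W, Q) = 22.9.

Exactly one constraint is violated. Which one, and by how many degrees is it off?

Perpendicular(DW, WQ) — off by 3.80°.

G = (0.00, 0.00) ✓; GD at 68.90° ✓; |GD| = 50.30 ✓; ∠GDW = 115.3° ✓; |DW| = 32.50 ✓; ∠(DW, WQ) = 93.80° ✗; |WQ| = 22.90 ✓.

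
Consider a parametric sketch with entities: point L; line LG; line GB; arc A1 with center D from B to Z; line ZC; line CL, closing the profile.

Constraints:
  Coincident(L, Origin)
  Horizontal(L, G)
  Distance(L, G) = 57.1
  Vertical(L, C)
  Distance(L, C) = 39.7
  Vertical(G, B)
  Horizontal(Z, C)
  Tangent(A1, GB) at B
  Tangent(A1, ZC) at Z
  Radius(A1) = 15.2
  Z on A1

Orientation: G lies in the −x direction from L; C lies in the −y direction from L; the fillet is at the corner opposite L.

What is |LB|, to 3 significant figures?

62.1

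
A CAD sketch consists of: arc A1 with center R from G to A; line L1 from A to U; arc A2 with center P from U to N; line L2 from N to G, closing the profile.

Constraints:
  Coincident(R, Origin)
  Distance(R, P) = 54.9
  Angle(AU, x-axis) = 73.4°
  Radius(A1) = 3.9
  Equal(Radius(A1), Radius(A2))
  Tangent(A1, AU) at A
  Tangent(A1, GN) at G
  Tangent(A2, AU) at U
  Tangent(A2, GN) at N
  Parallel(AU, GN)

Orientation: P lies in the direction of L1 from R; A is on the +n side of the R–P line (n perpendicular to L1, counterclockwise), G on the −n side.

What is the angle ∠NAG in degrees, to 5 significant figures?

81.914°

The slot axis is L1's direction at 73.4°, so u = (cos 73.4°, sin 73.4°) = (0.28569, 0.95832) and n = (−sin 73.4°, cos 73.4°) = (-0.95832, 0.28569). R is at the origin and P lies 54.9 along u from R, so P = 54.9·u = (15.684, 52.612). Tangency of A1 to both parallel lines with radius 3.9 puts A and G at R ± 3.9·n: A = (-3.7375, 1.1142), G = (3.7375, -1.1142). Equal radii place U and N the same way about P: U = P + 3.9·n = (11.947, 53.726), N = P − 3.9·n = (19.422, 51.498). Then cos ∠NAG = AN·AG / (|AN||AG|), giving 81.914°.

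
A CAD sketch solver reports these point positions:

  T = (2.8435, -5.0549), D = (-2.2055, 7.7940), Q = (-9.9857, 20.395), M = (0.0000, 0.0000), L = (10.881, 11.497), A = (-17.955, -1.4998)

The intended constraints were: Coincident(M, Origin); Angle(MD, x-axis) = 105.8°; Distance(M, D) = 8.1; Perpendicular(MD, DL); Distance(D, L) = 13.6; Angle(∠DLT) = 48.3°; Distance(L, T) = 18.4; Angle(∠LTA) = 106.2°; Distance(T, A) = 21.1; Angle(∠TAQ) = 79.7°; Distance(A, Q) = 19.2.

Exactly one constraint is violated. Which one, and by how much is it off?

Distance(A, Q) = 19.2 — off by 4.10.

M = (0.00, 0.00) ✓; MD at 105.8° ✓; |MD| = 8.100 ✓; ∠(MD, DL) = 90.00° ✓; |DL| = 13.60 ✓; ∠DLT = 48.30° ✓; |LT| = 18.40 ✓; ∠LTA = 106.2° ✓; |TA| = 21.10 ✓; ∠TAQ = 79.70° ✓; |AQ| = 23.30 ✗.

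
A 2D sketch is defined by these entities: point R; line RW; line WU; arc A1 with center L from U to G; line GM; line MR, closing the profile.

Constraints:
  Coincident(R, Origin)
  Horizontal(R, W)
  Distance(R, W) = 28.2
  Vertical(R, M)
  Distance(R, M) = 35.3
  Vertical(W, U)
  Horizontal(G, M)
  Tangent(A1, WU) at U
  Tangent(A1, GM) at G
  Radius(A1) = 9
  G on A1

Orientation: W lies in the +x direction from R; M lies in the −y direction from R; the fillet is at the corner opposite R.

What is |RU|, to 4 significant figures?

38.56

R is at the origin; R and W share the same y with |RW| = 28.2 and W on the +x side, so W = (28.20, 0.000). R and M share the same x with |RM| = 35.3 and M on the −y side, so M = (0.000, -35.30). The virtual corner opposite R is at (28.20, -35.30). Tangency of A1 to WU means the radius LU is perpendicular to WU and the tangent condition forces LG to be normal to GM, with radius 9.0, so the center L sits 9.0 in from both sides at L = (19.20, -26.30). That places the tangent points at U = (28.20, -26.30) on WU and G = (19.20, -35.30) on GM. Then |RU| = |U − R| = 38.56.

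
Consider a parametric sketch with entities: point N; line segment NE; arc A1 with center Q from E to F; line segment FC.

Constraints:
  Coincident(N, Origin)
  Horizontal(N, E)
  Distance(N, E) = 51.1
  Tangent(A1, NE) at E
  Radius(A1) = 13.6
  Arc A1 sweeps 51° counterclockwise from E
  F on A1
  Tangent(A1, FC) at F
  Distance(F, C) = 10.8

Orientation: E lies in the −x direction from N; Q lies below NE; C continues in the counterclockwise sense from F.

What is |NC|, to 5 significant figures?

69.771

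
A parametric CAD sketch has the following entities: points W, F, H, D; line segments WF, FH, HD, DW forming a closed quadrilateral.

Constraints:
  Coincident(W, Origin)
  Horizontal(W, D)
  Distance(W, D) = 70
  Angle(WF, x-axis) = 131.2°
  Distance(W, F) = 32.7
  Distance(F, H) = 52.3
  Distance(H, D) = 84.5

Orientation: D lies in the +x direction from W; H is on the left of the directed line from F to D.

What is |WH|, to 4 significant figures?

64.63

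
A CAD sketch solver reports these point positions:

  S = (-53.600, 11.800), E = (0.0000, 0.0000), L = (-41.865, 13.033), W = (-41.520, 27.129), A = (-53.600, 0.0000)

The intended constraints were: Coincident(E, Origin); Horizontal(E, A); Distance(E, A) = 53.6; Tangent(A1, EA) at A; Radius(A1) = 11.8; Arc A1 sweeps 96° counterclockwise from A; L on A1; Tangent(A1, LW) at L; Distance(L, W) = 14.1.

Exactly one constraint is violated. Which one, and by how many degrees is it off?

Tangent(A1, LW) at L — off by 7.40°.

E = (0.00, 0.00) ✓; E.y = 0.00, A.y = 0.00 ✓; |EA| = 53.60 ✓; ∠(SA, AE) = 90.00° ✓; |SA| = 11.80 ✓; bearing(S→L) − bearing(S→A) = 96.00° ✓; |SL| = 11.80 ✓; ∠(SL, LW) = 97.40° ✗; |LW| = 14.10 ✓.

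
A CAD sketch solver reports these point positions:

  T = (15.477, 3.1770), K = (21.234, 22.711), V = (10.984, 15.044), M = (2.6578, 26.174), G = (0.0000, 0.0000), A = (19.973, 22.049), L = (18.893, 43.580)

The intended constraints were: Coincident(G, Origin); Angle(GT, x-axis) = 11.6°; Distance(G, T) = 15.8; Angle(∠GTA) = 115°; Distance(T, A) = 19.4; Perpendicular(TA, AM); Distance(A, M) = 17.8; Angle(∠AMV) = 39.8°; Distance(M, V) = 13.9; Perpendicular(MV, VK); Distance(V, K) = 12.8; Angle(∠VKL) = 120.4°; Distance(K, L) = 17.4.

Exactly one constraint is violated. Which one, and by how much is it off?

Distance(K, L) = 17.4 — off by 3.60.

G = (0.00, 0.00) ✓; GT at 11.60° ✓; |GT| = 15.80 ✓; ∠GTA = 115.0° ✓; |TA| = 19.40 ✓; ∠(TA, AM) = 90.00° ✓; |AM| = 17.80 ✓; ∠AMV = 39.80° ✓; |MV| = 13.90 ✓; ∠(MV, VK) = 90.00° ✓; |VK| = 12.80 ✓; ∠VKL = 120.4° ✓; |KL| = 21.00 ✗.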